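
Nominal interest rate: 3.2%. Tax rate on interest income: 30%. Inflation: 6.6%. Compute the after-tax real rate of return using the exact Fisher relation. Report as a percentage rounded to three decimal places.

After-tax nominal return = 3.2% × (1 − 0.3) = 2.2400%.
1 + r = 1.02240 / 1.06600 = 0.959099
After-tax real rate = 0.959099 − 1 → -4.090%.

-4.090%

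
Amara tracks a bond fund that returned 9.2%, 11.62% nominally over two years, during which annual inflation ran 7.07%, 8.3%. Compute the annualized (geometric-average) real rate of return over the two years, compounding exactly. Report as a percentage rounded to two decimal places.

Nominal growth factor = 1.0920 × 1.1162 = 1.21889040
Price-level growth factor = 1.0707 × 1.0830 = 1.15956810
Real growth factor = 1.21889040 / 1.15956810 = 1.05115896
Annualized real rate = 1.05115896^(1/2) − 1 = 2.5260% → 2.53%.

2.53%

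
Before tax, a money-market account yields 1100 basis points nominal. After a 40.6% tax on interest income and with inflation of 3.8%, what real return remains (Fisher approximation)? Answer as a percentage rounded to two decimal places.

After-tax nominal return = 11% × (1 − 0.406) = 6.5340%.
r ≈ 6.5340% − 3.8% → 2.73%.

2.73%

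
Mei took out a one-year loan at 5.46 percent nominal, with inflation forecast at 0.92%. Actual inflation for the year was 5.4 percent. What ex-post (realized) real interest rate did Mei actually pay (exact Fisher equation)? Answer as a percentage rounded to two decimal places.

0.06%

Ex-post: (1 + 0.0546)/(1 + 0.0540) − 1 = 0.0569%
So the realized real rate is 0.06%.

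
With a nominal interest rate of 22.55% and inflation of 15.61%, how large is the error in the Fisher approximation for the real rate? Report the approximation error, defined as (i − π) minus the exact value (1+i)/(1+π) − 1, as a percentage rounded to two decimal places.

Approximate: r ≈ 22.550% − 15.610% = 6.9400%
Exact: (1 + 0.2255)/(1 + 0.1561) − 1 = 6.0029%
Error = 6.9400% − 6.0029% = 0.9371% → 0.94%.

0.94%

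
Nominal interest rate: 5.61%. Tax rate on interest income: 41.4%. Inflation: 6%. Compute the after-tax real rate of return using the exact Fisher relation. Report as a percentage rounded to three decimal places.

After-tax nominal return = 5.61% × (1 − 0.414) = 3.28746%.
1 + r = 1.0328746 / 1.06000 = 0.974410
After-tax real rate = 0.974410 − 1 → -2.559%.

-2.559%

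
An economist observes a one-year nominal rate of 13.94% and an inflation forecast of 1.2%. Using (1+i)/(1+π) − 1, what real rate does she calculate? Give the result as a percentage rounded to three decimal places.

By the Fisher relation, 1 + r = (1 + i)/(1 + π).
1 + r = 1.13940 / 1.01200 = 1.125889
r = 1.125889 − 1 = 12.5889%, i.e. 12.589%.

12.589%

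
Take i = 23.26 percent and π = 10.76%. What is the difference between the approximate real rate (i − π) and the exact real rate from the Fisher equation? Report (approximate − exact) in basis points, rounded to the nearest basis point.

Approximate: r ≈ 23.260% − 10.760% = 12.5000%
Exact: (1 + 0.2326)/(1 + 0.1076) − 1 = 11.2857%
Error = 12.5000% − 11.2857% = 1.2143% → 121 basis points.

121 basis points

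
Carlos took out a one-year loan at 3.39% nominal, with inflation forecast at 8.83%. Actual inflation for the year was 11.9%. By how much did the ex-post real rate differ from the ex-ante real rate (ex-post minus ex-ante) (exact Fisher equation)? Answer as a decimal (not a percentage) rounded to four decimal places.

Ex-ante: (1 + 0.0339)/(1 + 0.0883) − 1 = -4.9986%
Ex-post: (1 + 0.0339)/(1 + 0.1190) − 1 = -7.6050%
Difference (ex-post − ex-ante) = -2.6064% → -0.0261.

-0.0261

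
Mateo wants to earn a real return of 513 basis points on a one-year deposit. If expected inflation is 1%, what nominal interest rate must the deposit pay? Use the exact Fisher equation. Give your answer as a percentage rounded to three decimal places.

6.181%

(1 + i) = (1 + r)(1 + π) = 1.05130 × 1.01000 = 1.061813
i = 1.061813 − 1, so the required nominal rate is 6.181%.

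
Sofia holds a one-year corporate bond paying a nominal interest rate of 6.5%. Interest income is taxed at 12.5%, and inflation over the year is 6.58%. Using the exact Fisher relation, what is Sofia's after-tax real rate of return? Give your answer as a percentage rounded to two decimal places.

-0.84%

After-tax nominal return = 6.5% × (1 − 0.125) = 5.6875%.
1 + r = 1.056875 / 1.06580 = 0.991626
After-tax real rate = 0.991626 − 1 → -0.84%.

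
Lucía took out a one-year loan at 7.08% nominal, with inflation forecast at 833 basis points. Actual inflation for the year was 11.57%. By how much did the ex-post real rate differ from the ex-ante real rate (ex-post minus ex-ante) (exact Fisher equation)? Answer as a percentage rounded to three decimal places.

Ex-ante: (1 + 0.0708)/(1 + 0.0833) − 1 = -1.153882%
Ex-post: (1 + 0.0708)/(1 + 0.1157) − 1 = -4.024379%
Difference (ex-post − ex-ante) = -2.870498% → -2.870%.

-2.870%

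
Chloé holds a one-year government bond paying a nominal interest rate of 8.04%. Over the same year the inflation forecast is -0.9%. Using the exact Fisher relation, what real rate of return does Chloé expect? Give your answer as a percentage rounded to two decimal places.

9.02%

1 + r = 1.08040 / 0.99100 = 1.090212
r = 1.090212 − 1 = 9.0212%, i.e. 9.02%.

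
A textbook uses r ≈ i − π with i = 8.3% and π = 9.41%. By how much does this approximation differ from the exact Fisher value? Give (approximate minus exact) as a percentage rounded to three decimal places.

Approximate: r ≈ 8.300% − 9.410% = -1.1100%
Exact: (1 + 0.0830)/(1 + 0.0941) − 1 = -1.01453%
Error = -1.1100% − (-1.01453%) = -0.09547% → -0.095%.

-0.095%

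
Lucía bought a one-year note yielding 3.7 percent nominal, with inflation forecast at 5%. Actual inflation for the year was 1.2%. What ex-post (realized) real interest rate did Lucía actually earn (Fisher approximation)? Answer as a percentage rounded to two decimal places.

2.50%

Ex-post: 3.7% − 1.2% = 2.500%
So the realized real rate is 2.50%.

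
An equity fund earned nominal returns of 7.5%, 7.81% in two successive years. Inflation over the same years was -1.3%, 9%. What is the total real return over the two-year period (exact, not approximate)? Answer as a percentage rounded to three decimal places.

7.727%

Compound the nominal returns: 1.0750 × 1.0781 = 1.158958.
Compound inflation: 0.9870 × 1.0900 = 1.075830.
Deflate: 1.158958 / 1.075830 = 1.077268.
Total real return = 1.077268 − 1 → 7.727%.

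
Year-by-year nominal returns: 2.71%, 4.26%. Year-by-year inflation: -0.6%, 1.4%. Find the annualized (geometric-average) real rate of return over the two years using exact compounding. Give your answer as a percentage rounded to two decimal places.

Nominal growth factor = 1.0271 × 1.0426 = 1.07085446
Price-level growth factor = 0.9940 × 1.0140 = 1.00791600
Real growth factor = 1.07085446 / 1.00791600 = 1.06244415
Annualized real rate = 1.06244415^(1/2) − 1 = 3.0749% → 3.07%.

3.07%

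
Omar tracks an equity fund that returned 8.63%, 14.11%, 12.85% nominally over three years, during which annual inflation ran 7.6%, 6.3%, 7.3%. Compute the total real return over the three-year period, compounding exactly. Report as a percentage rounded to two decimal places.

13.98%

Compound the nominal returns: 1.0863 × 1.1411 × 1.1285 = 1.398863.
Compound inflation: 1.0760 × 1.0630 × 1.0730 = 1.227285.
Deflate: 1.398863 / 1.227285 = 1.139803.
Total real return = 1.139803 − 1 → 13.98%.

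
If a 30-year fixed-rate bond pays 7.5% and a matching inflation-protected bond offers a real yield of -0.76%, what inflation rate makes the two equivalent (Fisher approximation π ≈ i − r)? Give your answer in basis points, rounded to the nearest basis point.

826 basis points

π ≈ i − r = 7.5% − (-0.76%) → 826 basis points.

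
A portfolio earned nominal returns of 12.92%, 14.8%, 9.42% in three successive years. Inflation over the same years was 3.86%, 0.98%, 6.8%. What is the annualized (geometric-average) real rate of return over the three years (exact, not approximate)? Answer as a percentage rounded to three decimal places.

8.189%

Compound the nominal returns: 1.1292 × 1.1480 × 1.0942 = 1.41843509.
Compound inflation: 1.0386 × 1.0098 × 1.0680 = 1.12009520.
Deflate: 1.41843509 / 1.12009520 = 1.26635226.
Annualized real rate = 1.26635226^(1/3) − 1 = 8.1894% → 8.189%.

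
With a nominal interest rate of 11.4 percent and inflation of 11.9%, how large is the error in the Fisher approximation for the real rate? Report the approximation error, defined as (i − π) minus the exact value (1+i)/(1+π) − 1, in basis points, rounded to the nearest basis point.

-5 basis points

Approximate: r ≈ 11.400% − 11.900% = -0.5000%
Exact: (1 + 0.1140)/(1 + 0.1190) − 1 = -0.4468%
Error = -0.5000% − (-0.4468%) = -0.0532% → -5 basis points.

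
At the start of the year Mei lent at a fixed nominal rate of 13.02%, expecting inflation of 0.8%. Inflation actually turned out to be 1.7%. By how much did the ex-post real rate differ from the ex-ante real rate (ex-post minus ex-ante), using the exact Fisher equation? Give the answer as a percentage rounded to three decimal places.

-0.992%

Ex-ante: (1 + 0.1302)/(1 + 0.0080) − 1 = 12.1230%
Ex-post: (1 + 0.1302)/(1 + 0.0170) − 1 = 11.1308%
Difference (ex-post − ex-ante) = -0.9922% → -0.992%.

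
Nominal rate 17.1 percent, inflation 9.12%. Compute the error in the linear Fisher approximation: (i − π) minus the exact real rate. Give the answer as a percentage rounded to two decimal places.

0.67%

Approximate: r ≈ 17.100% − 9.120% = 7.9800%
Exact: (1 + 0.1710)/(1 + 0.0912) − 1 = 7.3130%
Error = 7.9800% − 7.3130% = 0.6670% → 0.67%.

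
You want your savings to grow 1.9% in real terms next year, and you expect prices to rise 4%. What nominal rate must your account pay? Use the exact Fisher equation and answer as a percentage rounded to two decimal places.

5.98%

(1 + i) = (1 + r)(1 + π) = 1.01900 × 1.04000 = 1.05976
i = 1.05976 − 1, so the required nominal rate is 5.98%.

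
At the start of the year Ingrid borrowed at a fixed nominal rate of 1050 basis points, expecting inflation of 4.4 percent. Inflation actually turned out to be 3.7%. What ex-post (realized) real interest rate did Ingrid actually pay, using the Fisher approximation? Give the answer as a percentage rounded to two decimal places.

Ex-post: 10.5% − 3.7% = 6.800%
So the realized real rate is 6.80%.

6.80%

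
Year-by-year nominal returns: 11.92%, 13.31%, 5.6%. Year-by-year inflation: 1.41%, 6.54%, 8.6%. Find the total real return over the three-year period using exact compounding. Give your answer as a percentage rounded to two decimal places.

Nominal growth factor = 1.1192 × 1.1331 × 1.0560 = 1.339183
Price-level growth factor = 1.0141 × 1.0654 × 1.0860 = 1.173338
Real growth factor = 1.339183 / 1.173338 = 1.141344
Total real return = 1.141344 − 1 → 14.13%.

14.13%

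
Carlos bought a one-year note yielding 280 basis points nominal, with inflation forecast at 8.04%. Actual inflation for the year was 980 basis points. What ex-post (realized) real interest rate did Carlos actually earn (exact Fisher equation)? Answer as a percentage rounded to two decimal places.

-6.38%

Ex-post: (1 + 0.0280)/(1 + 0.0980) − 1 = -6.3752%
So the realized real rate is -6.38%.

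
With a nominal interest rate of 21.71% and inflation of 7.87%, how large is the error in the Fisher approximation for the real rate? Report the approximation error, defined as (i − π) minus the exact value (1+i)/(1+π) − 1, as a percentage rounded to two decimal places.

Approximate: r ≈ 21.710% − 7.870% = 13.8400%
Exact: (1 + 0.2171)/(1 + 0.0787) − 1 = 12.8303%
Error = 13.8400% − 12.8303% = 1.0097% → 1.01%.

1.01%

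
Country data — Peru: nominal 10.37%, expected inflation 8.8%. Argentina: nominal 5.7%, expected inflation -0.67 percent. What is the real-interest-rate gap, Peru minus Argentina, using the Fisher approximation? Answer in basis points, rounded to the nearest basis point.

Peru: 10.37% − 8.8% = 1.570%
Argentina: 5.7% − (-0.67%) = 6.370%
Differential = -4.800% → -480 basis points.

-480 basis points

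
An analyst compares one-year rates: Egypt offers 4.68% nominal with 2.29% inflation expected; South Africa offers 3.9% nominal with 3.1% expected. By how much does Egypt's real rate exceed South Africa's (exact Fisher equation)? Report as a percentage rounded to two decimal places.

Egypt: (1 + 0.0468)/(1 + 0.0229) − 1 = 2.3365%
South Africa: (1 + 0.0390)/(1 + 0.0310) − 1 = 0.7759%
Differential = 2.3365% − 0.7759% = 1.5605% → 1.56%.

1.56%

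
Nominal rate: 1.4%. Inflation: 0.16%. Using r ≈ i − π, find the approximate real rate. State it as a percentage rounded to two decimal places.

r ≈ i − π = 1.4% − 0.16% = 1.24%.

1.24%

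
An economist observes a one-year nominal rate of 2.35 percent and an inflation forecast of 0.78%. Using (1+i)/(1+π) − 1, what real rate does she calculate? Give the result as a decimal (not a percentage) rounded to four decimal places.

0.0156

1 + r = 1.02350 / 1.00780 = 1.015578
r = 1.015578 − 1 = 1.5578%, i.e. 0.0156.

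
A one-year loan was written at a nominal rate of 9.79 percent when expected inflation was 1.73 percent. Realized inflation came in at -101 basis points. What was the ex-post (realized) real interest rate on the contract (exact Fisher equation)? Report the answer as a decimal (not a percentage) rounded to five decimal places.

Ex-post: (1 + 0.0979)/(1 − 0.0101) − 1 = 10.9102%
So the realized real rate is 0.10910.

0.10910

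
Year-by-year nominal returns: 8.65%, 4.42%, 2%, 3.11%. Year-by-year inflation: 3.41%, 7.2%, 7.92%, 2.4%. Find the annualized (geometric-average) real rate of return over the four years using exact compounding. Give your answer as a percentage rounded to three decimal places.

Nominal growth factor = 1.0865 × 1.0442 × 1.0200 × 1.0311 = 1.19320311
Price-level growth factor = 1.0341 × 1.0720 × 1.0792 × 1.0240 = 1.22506524
Real growth factor = 1.19320311 / 1.22506524 = 0.97399149
Annualized real rate = 0.97399149^(1/4) − 1 = -0.6567% → -0.657%.

-0.657%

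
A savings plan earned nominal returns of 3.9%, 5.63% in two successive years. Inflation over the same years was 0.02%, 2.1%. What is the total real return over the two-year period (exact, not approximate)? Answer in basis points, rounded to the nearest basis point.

747 basis points

Compound the nominal returns: 1.0390 × 1.0563 = 1.097496.
Compound inflation: 1.0002 × 1.0210 = 1.021204.
Deflate: 1.097496 / 1.021204 = 1.074707.
Total real return = 1.074707 − 1 → 747 basis points.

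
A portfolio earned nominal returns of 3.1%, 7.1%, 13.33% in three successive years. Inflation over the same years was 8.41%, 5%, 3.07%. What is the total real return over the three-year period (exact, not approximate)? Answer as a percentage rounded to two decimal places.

Compound the nominal returns: 1.0310 × 1.0710 × 1.1333 = 1.251391.
Compound inflation: 1.0841 × 1.0500 × 1.0307 = 1.173251.
Deflate: 1.251391 / 1.173251 = 1.066601.
Total real return = 1.066601 − 1 → 6.66%.

6.66%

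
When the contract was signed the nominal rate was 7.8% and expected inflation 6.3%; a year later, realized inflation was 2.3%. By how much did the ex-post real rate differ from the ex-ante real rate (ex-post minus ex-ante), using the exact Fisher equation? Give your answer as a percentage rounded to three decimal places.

3.965%

Ex-ante: (1 + 0.0780)/(1 + 0.0630) − 1 = 1.4111%
Ex-post: (1 + 0.0780)/(1 + 0.0230) − 1 = 5.3763%
Difference (ex-post − ex-ante) = 3.9652% → 3.965%.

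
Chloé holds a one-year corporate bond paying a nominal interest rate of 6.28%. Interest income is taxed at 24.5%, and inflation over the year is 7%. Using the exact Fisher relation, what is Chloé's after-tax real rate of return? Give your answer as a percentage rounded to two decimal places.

After-tax nominal return = 6.28% × (1 − 0.245) = 4.7414%.
1 + r = 1.047414 / 1.07000 = 0.978892
After-tax real rate = 0.978892 − 1 → -2.11%.

-2.11%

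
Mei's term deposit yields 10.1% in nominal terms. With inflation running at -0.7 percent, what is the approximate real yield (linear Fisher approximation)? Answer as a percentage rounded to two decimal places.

10.80%

r ≈ i − π = 10.1% − (-0.7%) = 10.80%.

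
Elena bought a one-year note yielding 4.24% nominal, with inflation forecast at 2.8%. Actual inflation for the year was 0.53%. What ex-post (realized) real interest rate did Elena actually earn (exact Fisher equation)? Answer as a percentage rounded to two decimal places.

3.69%

Ex-post: (1 + 0.0424)/(1 + 0.0053) − 1 = 3.6904%
So the realized real rate is 3.69%.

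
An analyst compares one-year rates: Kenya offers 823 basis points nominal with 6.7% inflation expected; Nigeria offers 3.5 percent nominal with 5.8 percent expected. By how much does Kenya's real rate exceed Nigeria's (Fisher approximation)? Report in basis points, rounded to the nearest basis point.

383 basis points

Kenya: 8.23% − 6.7% = 1.530%
Nigeria: 3.5% − 5.8% = -2.300%
Differential = 3.830% → 383 basis points.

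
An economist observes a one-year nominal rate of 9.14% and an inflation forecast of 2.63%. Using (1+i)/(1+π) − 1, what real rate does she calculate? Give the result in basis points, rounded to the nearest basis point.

By the Fisher relation, 1 + r = (1 + i)/(1 + π).
1 + r = 1.09140 / 1.02630 = 1.063432
r = 1.063432 − 1 = 6.3432%, i.e. 634 basis points.

634 basis points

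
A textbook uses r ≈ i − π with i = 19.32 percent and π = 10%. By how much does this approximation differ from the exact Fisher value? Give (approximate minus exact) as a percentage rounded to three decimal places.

Approximate: r ≈ 19.320% − 10.000% = 9.3200%
Exact: (1 + 0.1932)/(1 + 0.1000) − 1 = 8.4727%
Error = 9.3200% − 8.4727% = 0.8473% → 0.847%.

0.847%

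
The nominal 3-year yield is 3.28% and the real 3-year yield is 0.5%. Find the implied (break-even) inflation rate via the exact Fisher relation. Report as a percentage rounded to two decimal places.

2.77%

(1 + π) = (1 + i)/(1 + r) = 1.03280 / 1.00500 = 1.027662
Break-even inflation = 1.027662 − 1 → 2.77%.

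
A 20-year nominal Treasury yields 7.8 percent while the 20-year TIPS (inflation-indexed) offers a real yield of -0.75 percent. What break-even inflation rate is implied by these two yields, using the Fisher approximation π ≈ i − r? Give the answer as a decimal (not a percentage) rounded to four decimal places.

0.0855

π ≈ i − r = 7.8% − (-0.75%) → 0.0855.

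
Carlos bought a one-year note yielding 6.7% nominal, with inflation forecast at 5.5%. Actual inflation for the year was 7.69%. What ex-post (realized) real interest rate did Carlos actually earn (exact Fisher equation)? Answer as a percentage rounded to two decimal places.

Ex-post: (1 + 0.0670)/(1 + 0.0769) − 1 = -0.9193%
So the realized real rate is -0.92%.

-0.92%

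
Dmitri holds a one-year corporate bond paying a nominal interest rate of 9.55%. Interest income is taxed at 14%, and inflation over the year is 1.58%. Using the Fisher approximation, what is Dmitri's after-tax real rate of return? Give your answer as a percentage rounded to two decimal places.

After-tax nominal return = 9.55% × (1 − 0.14) = 8.2130%.
r ≈ 8.2130% − 1.58% → 6.63%.

6.63%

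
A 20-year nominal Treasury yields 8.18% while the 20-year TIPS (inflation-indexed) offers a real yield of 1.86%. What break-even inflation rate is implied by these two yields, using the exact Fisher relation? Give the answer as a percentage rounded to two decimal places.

(1 + π) = (1 + i)/(1 + r) = 1.08180 / 1.01860 = 1.062046
Break-even inflation = 1.062046 − 1 → 6.20%.

6.20%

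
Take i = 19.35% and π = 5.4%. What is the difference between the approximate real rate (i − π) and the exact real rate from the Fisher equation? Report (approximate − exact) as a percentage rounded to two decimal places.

Approximate: r ≈ 19.350% − 5.400% = 13.9500%
Exact: (1 + 0.1935)/(1 + 0.0540) − 1 = 13.2353%
Error = 13.9500% − 13.2353% = 0.7147% → 0.71%.

0.71%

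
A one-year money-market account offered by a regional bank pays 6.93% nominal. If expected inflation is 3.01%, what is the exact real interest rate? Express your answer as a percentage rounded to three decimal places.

By the Fisher identity, 1 + r = (1 + i)/(1 + π).
1 + r = 1.06930 / 1.03010 = 1.0380546
r = 1.0380546 − 1 = 3.80546%, i.e. 3.805%.

3.805%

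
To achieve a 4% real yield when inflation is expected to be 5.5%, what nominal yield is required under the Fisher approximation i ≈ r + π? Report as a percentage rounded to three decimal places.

i ≈ r + π = 4% + 5.5% = 9.500%.

9.500%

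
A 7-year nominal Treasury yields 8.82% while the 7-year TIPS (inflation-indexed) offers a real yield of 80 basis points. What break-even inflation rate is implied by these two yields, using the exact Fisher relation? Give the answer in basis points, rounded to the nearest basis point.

796 basis points

(1 + π) = (1 + i)/(1 + r) = 1.08820 / 1.00800 = 1.079563
Break-even inflation = 1.079563 − 1 → 796 basis points.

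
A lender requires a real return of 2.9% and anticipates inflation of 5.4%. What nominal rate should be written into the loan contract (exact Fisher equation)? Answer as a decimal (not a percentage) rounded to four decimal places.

(1 + i) = (1 + r)(1 + π) = 1.02900 × 1.05400 = 1.084566
i = 1.084566 − 1, so the required nominal rate is 0.0846.

0.0846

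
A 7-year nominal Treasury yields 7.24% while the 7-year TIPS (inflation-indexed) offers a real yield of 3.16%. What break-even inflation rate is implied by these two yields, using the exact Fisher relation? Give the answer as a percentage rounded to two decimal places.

3.96%

(1 + π) = (1 + i)/(1 + r) = 1.07240 / 1.03160 = 1.0395502
Break-even inflation = 1.0395502 − 1 → 3.96%.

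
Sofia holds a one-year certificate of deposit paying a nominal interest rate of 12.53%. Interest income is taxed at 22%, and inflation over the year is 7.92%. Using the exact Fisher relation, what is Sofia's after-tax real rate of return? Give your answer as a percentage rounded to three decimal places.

After-tax nominal return = 12.53% × (1 − 0.22) = 9.7734%.
1 + r = 1.097734 / 1.07920 = 1.017174
After-tax real rate = 1.017174 − 1 → 1.717%.

1.717%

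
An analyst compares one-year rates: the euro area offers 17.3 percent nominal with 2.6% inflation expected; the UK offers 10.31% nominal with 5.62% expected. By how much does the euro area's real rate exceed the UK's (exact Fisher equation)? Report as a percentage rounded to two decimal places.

The euro area: (1 + 0.1730)/(1 + 0.0260) − 1 = 14.3275%
The UK: (1 + 0.1031)/(1 + 0.0562) − 1 = 4.4404%
Differential = 14.3275% − 4.4404% = 9.8870% → 9.89%.

9.89%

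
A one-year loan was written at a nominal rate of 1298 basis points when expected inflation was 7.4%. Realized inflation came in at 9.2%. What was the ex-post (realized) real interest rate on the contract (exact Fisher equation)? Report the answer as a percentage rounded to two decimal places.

3.46%

Ex-post: (1 + 0.1298)/(1 + 0.0920) − 1 = 3.4615%
So the realized real rate is 3.46%.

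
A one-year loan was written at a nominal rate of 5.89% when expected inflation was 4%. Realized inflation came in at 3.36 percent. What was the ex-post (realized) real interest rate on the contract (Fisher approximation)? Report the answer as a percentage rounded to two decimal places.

Ex-post: 5.89% − 3.36% = 2.530%
So the realized real rate is 2.53%.

2.53%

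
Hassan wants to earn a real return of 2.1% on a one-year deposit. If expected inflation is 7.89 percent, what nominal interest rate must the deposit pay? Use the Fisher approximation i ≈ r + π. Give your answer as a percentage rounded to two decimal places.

9.99%

i ≈ r + π = 2.1% + 7.89% = 9.99%.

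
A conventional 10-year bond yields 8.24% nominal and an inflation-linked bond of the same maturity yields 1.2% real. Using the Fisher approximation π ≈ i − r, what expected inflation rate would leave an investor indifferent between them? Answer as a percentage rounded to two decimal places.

7.04%

π ≈ i − r = 8.24% − 1.2% → 7.04%.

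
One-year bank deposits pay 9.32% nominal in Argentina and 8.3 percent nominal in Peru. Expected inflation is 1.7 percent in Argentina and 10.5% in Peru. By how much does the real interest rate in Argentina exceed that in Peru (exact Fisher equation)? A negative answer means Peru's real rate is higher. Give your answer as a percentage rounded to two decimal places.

Argentina: (1 + 0.0932)/(1 + 0.0170) − 1 = 7.4926%
Peru: (1 + 0.0830)/(1 + 0.1050) − 1 = -1.9910%
Differential = 7.4926% − (-1.9910%) = 9.4836% → 9.48%.

9.48%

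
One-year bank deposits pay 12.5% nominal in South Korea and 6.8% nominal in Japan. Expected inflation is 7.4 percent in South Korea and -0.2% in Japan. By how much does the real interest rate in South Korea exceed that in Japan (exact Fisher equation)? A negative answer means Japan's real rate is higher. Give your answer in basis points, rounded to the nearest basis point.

-227 basis points

South Korea: (1 + 0.1250)/(1 + 0.0740) − 1 = 4.7486%
Japan: (1 + 0.0680)/(1 − 0.0020) − 1 = 7.0140%
Differential = 4.7486% − 7.0140% = -2.2654% → -227 basis points.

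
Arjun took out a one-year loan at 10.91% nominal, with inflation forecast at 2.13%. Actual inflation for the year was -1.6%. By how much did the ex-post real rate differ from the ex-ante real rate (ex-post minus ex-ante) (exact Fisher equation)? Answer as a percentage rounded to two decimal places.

Ex-ante: (1 + 0.1091)/(1 + 0.0213) − 1 = 8.5969%
Ex-post: (1 + 0.1091)/(1 − 0.0160) − 1 = 12.7134%
Difference (ex-post − ex-ante) = 4.1165% → 4.12%.

4.12%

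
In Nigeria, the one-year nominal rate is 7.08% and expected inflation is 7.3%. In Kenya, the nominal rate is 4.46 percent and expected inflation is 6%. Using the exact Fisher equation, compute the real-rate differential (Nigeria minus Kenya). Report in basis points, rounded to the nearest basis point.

Nigeria: (1 + 0.0708)/(1 + 0.0730) − 1 = -0.2050%
Kenya: (1 + 0.0446)/(1 + 0.0600) − 1 = -1.4528%
Differential = -0.2050% − (-1.4528%) = 1.2478% → 125 basis points.

125 basis points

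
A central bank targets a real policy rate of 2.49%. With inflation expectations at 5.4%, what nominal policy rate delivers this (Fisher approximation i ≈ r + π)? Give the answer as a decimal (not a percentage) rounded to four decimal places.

i ≈ r + π = 2.49% + 5.4% = 0.0789.

0.0789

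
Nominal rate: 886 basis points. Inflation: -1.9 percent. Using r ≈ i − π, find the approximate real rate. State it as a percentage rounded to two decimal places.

10.76%

r ≈ i − π = 8.86% − (-1.9%) = 10.76%.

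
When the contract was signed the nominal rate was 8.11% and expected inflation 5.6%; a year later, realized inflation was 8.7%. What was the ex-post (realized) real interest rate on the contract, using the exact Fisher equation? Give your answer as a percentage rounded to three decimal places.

-0.543%

Ex-post: (1 + 0.0811)/(1 + 0.0870) − 1 = -0.5428%
So the realized real rate is -0.543%.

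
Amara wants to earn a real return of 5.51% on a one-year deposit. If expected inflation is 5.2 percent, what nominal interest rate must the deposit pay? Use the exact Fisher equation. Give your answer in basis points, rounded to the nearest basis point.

(1 + i) = (1 + r)(1 + π) = 1.05510 × 1.05200 = 1.1099652
i = 1.1099652 − 1, so the required nominal rate is 1100 basis points.

1100 basis points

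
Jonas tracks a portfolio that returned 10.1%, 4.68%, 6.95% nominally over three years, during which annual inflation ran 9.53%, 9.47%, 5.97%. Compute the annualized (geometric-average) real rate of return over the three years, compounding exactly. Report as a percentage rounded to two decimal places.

-1.01%

Nominal growth factor = 1.1010 × 1.0468 × 1.0695 = 1.23262741
Price-level growth factor = 1.0953 × 1.0947 × 1.0597 = 1.27060670
Real growth factor = 1.23262741 / 1.27060670 = 0.97010933
Annualized real rate = 0.97010933^(1/3) − 1 = -1.0065% → -1.01%.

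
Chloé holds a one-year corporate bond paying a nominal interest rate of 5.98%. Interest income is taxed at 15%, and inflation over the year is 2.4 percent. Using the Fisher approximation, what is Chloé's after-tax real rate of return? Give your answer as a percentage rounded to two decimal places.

2.68%

After-tax nominal return = 5.98% × (1 − 0.15) = 5.0830%.
r ≈ 5.0830% − 2.4% → 2.68%.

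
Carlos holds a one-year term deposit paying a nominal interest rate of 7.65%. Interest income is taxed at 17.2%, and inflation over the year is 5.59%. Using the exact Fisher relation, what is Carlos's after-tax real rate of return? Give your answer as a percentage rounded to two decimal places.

0.70%

After-tax nominal return = 7.65% × (1 − 0.172) = 6.3342%.
1 + r = 1.063342 / 1.05590 = 1.007048
After-tax real rate = 1.007048 − 1 → 0.70%.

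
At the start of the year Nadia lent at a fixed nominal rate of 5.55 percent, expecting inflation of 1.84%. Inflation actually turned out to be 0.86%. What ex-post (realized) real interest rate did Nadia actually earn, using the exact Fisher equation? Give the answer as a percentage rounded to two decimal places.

4.65%

Ex-post: (1 + 0.0555)/(1 + 0.0086) − 1 = 4.6500%
So the realized real rate is 4.65%.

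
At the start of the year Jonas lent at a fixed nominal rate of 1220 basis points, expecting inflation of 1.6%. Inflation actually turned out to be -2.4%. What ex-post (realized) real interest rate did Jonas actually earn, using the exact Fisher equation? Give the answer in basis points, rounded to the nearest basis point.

Ex-post: (1 + 0.1220)/(1 − 0.0240) − 1 = 14.9590%
So the realized real rate is 1496 basis points.

1496 basis points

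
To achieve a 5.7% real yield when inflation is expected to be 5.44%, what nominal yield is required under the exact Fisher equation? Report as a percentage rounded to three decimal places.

11.450%

(1 + i) = (1 + r)(1 + π) = 1.05700 × 1.05440 = 1.1145008
i = 1.1145008 − 1, so the required nominal rate is 11.450%.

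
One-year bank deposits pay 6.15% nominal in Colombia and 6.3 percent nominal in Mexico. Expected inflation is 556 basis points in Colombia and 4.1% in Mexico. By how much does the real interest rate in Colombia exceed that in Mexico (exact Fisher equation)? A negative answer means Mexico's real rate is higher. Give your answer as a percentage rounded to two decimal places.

-1.55%

Colombia: (1 + 0.0615)/(1 + 0.0556) − 1 = 0.5589%
Mexico: (1 + 0.0630)/(1 + 0.0410) − 1 = 2.1134%
Differential = 0.5589% − 2.1134% = -1.5544% → -1.55%.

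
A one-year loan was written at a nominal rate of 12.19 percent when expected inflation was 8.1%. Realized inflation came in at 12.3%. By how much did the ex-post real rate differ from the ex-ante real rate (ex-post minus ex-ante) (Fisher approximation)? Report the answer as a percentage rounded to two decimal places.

Ex-ante: 12.19% − 8.1% = 4.090%
Ex-post: 12.19% − 12.3% = -0.110%
Difference (ex-post − ex-ante) = -4.2000% → -4.20%.

-4.20%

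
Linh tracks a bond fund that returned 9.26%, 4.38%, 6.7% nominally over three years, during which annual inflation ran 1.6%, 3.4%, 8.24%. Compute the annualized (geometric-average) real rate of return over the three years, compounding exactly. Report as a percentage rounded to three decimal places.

Nominal growth factor = 1.0926 × 1.0438 × 1.0670 = 1.21686642
Price-level growth factor = 1.0160 × 1.0340 × 1.0824 = 1.13710883
Real growth factor = 1.21686642 / 1.13710883 = 1.07014069
Annualized real rate = 1.07014069^(1/3) − 1 = 2.2854% → 2.285%.

2.285%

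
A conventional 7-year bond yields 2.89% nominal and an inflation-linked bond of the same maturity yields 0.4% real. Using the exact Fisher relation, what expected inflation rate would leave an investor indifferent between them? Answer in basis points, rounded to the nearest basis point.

248 basis points

(1 + π) = (1 + i)/(1 + r) = 1.02890 / 1.00400 = 1.024801
Break-even inflation = 1.024801 − 1 → 248 basis points.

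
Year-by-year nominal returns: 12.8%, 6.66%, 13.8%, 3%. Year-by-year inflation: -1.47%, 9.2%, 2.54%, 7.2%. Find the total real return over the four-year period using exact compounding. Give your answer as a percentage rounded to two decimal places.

Nominal growth factor = 1.1280 × 1.0666 × 1.1380 × 1.0300 = 1.410231
Price-level growth factor = 0.9853 × 1.0920 × 1.0254 × 1.0720 = 1.182713
Real growth factor = 1.410231 / 1.182713 = 1.192370
Total real return = 1.192370 − 1 → 19.24%.

19.24%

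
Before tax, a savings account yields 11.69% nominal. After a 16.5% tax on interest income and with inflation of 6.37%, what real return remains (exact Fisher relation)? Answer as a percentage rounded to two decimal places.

3.19%

After-tax nominal return = 11.69% × (1 − 0.165) = 9.76115%.
1 + r = 1.0976115 / 1.06370 = 1.031881
After-tax real rate = 1.031881 − 1 → 3.19%.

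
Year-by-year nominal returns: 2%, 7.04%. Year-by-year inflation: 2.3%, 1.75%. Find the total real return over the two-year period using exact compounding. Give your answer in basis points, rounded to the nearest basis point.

Nominal growth factor = 1.0200 × 1.0704 = 1.091808
Price-level growth factor = 1.0230 × 1.0175 = 1.040903
Real growth factor = 1.091808 / 1.040903 = 1.048905
Total real return = 1.048905 − 1 → 489 basis points.

489 basis points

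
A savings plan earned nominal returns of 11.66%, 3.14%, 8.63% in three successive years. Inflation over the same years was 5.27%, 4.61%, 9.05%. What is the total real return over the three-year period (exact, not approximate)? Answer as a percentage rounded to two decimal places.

Nominal growth factor = 1.1166 × 1.0314 × 1.0863 = 1.251050
Price-level growth factor = 1.0527 × 1.0461 × 1.0905 = 1.200891
Real growth factor = 1.251050 / 1.200891 = 1.041768
Total real return = 1.041768 − 1 → 4.18%.

4.18%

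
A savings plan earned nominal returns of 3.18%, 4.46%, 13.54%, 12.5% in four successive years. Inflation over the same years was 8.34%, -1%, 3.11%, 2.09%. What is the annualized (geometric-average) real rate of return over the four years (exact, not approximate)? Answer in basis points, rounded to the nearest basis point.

Nominal growth factor = 1.0318 × 1.0446 × 1.1354 × 1.1250 = 1.37672423
Price-level growth factor = 1.0834 × 0.9900 × 1.0311 × 1.0209 = 1.12903659
Real growth factor = 1.37672423 / 1.12903659 = 1.21937964
Annualized real rate = 1.21937964^(1/4) − 1 = 5.0835% → 508 basis points.

508 basis points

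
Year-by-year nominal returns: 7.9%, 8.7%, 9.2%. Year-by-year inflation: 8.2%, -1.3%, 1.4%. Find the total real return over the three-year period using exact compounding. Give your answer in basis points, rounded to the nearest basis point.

1827 basis points

Compound the nominal returns: 1.0790 × 1.0870 × 1.0920 = 1.280777.
Compound inflation: 1.0820 × 0.9870 × 1.0140 = 1.082885.
Deflate: 1.280777 / 1.082885 = 1.182745.
Total real return = 1.182745 − 1 → 1827 basis points.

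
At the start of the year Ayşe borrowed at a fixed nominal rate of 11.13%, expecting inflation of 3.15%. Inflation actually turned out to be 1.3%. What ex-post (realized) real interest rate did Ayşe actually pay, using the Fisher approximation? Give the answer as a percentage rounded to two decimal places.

9.83%

Ex-post: 11.13% − 1.3% = 9.830%
So the realized real rate is 9.83%.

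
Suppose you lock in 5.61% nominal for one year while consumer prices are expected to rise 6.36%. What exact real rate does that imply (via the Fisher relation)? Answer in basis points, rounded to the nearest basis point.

1 + r = 1.05610 / 1.06360 = 0.992948
r = 0.992948 − 1 = -0.7052%, i.e. -71 basis points.

-71 basis points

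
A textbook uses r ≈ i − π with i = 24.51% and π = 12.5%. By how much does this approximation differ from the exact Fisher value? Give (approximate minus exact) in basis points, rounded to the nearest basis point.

133 basis points

Approximate: r ≈ 24.510% − 12.500% = 12.0100%
Exact: (1 + 0.2451)/(1 + 0.1250) − 1 = 10.6756%
Error = 12.0100% − 10.6756% = 1.3344% → 133 basis points.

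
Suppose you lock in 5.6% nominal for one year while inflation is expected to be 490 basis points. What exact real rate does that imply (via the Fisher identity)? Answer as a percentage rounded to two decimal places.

By the Fisher identity, 1 + r = (1 + i)/(1 + π).
1 + r = 1.05600 / 1.04900 = 1.006673
r = 1.006673 − 1 = 0.6673%, i.e. 0.67%.

0.67%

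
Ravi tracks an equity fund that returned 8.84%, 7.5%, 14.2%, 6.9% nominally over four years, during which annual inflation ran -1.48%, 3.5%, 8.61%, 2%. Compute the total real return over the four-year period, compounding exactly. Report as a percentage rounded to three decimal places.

Nominal growth factor = 1.0884 × 1.0750 × 1.1420 × 1.0690 = 1.428370
Price-level growth factor = 0.9852 × 1.0350 × 1.0861 × 1.0200 = 1.129626
Real growth factor = 1.428370 / 1.129626 = 1.264463
Total real return = 1.264463 − 1 → 26.446%.

26.446%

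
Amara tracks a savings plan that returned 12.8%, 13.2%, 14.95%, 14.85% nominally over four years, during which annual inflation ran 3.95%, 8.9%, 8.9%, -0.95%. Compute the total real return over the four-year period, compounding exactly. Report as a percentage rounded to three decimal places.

38.058%

Nominal growth factor = 1.1280 × 1.1320 × 1.1495 × 1.1485 = 1.685759
Price-level growth factor = 1.0395 × 1.0890 × 1.0890 × 0.9905 = 1.221054
Real growth factor = 1.685759 / 1.221054 = 1.380577
Total real return = 1.380577 − 1 → 38.058%.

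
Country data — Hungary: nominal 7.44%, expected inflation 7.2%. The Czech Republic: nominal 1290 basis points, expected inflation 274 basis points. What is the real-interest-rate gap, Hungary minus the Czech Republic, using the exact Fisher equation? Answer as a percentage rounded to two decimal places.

Hungary: (1 + 0.0744)/(1 + 0.0720) − 1 = 0.2239%
The Czech Republic: (1 + 0.1290)/(1 + 0.0274) − 1 = 9.8890%
Differential = 0.2239% − 9.8890% = -9.6652% → -9.67%.

-9.67%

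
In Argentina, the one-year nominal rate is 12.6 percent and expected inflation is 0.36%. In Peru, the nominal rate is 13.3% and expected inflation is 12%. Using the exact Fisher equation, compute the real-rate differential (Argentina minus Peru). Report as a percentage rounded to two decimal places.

Argentina: (1 + 0.1260)/(1 + 0.0036) − 1 = 12.1961%
Peru: (1 + 0.1330)/(1 + 0.1200) − 1 = 1.1607%
Differential = 12.1961% − 1.1607% = 11.0354% → 11.04%.

11.04%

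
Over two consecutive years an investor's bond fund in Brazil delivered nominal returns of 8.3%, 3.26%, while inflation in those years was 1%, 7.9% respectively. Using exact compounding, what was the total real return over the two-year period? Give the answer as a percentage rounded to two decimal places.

2.62%

Compound the nominal returns: 1.0830 × 1.0326 = 1.118306.
Compound inflation: 1.0100 × 1.0790 = 1.089790.
Deflate: 1.118306 / 1.089790 = 1.026166.
Total real return = 1.026166 − 1 → 2.62%.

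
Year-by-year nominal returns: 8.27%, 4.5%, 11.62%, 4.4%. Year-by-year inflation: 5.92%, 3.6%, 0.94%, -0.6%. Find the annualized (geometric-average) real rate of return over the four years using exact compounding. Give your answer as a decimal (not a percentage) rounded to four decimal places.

Compound the nominal returns: 1.0827 × 1.0450 × 1.1162 × 1.0440 = 1.31845996.
Compound inflation: 1.0592 × 1.0360 × 1.0094 × 0.9940 = 1.10100024.
Deflate: 1.31845996 / 1.10100024 = 1.19751106.
Annualized real rate = 1.19751106^(1/4) − 1 = 4.6092% → 0.0461.

0.0461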